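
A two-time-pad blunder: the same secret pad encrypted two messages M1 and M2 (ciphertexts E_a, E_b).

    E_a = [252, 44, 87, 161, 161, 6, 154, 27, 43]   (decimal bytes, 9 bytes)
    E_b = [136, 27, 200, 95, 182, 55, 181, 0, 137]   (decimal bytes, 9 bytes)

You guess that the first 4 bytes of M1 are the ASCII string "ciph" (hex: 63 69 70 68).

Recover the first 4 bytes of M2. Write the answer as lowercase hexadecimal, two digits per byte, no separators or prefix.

First, E_a ⊕ E_b = (M1 ⊕ K) ⊕ (M2 ⊕ K) = M1 ⊕ M2, so the key drops out. Then M2 = (M1 ⊕ M2) ⊕ M1 over the first 4 bytes.
byte 0: (fc xor 88) xor 63 = 74 xor 63 = 17
byte 1: (2c xor 1b) xor 69 = 37 xor 69 = 5e
byte 2: (57 xor c8) xor 70 = 9f xor 70 = ef
byte 3: (a1 xor 5f) xor 68 = fe xor 68 = 96

175eef96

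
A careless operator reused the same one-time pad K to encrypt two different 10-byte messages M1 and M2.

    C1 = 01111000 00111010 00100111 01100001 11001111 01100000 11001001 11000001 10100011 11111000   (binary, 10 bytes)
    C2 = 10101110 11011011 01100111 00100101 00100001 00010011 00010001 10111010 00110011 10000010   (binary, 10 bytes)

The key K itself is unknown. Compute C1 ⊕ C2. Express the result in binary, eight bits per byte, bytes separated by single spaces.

11010110 11100001 01000000 01000100 11101110 01110011 11011000 01111011 10010000 01111010

C1 ⊕ C2 = (M1 ⊕ K) ⊕ (M2 ⊕ K) = M1 ⊕ M2 — the shared key cancels under XOR.
byte 0: 78 ^ ae = d6
byte 1: 3a ^ db = e1
byte 2: 27 ^ 67 = 40
byte 3: 61 ^ 25 = 44
byte 4: cf ^ 21 = ee
byte 5: 60 ^ 13 = 73
byte 6: c9 ^ 11 = d8
byte 7: c1 ^ ba = 7b
byte 8: a3 ^ 33 = 90
byte 9: f8 ^ 82 = 7a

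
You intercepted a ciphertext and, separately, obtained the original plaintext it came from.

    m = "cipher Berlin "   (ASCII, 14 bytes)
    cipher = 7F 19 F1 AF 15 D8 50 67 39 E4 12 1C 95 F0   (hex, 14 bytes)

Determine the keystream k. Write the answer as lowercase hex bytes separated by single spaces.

Since cipher = m ⊕ k, XORing both sides with m gives k = m ⊕ cipher.
byte 0: 63 XOR 7f = 1c
byte 1: 69 XOR 19 = 70
byte 2: 70 XOR f1 = 81
byte 3: 68 XOR af = c7
byte 4: 65 XOR 15 = 70
byte 5: 72 XOR d8 = aa
byte 6: 20 XOR 50 = 70
byte 7: 42 XOR 67 = 25
byte 8: 65 XOR 39 = 5c
byte 9: 72 XOR e4 = 96
byte 10: 6c XOR 12 = 7e
byte 11: 69 XOR 1c = 75
byte 12: 6e XOR 95 = fb
byte 13: 20 XOR f0 = d0

1c 70 81 c7 70 aa 70 25 5c 96 7e 75 fb d0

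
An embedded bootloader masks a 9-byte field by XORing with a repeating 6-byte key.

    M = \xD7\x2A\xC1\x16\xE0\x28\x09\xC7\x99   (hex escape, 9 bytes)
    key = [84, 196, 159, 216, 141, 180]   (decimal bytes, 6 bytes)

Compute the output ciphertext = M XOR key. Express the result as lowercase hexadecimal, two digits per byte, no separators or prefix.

The 6-byte key repeats, so the effective keystream is 54 c4 9f d8 8d b4 54 c4 9f.
byte 0: d7 xor 54 = 83
byte 1: 2a xor c4 = ee
byte 2: c1 xor 9f = 5e
byte 3: 16 xor d8 = ce
byte 4: e0 xor 8d = 6d
byte 5: 28 xor b4 = 9c
byte 6: 09 xor 54 = 5d
byte 7: c7 xor c4 = 03
byte 8: 99 xor 9f = 06

83ee5ece6d9c5d0306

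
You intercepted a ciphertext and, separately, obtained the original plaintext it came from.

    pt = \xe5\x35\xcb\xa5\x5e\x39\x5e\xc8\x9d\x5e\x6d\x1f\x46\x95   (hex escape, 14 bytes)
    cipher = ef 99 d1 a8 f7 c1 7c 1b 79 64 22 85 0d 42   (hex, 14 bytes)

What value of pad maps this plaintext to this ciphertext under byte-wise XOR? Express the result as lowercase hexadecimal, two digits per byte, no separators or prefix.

0aac1a0da9f822d3e43a4f9a4bd7

Since cipher = pt ⊕ pad, XORing both sides with pt gives pad = pt ⊕ cipher.
11100101 xor 11101111 = 00001010
00110101 xor 10011001 = 10101100
11001011 xor 11010001 = 00011010
10100101 xor 10101000 = 00001101
01011110 xor 11110111 = 10101001
00111001 xor 11000001 = 11111000
01011110 xor 01111100 = 00100010
11001000 xor 00011011 = 11010011
10011101 xor 01111001 = 11100100
01011110 xor 01100100 = 00111010
01101101 xor 00100010 = 01001111
00011111 xor 10000101 = 10011010
01000110 xor 00001101 = 01001011
10010101 xor 01000010 = 11010111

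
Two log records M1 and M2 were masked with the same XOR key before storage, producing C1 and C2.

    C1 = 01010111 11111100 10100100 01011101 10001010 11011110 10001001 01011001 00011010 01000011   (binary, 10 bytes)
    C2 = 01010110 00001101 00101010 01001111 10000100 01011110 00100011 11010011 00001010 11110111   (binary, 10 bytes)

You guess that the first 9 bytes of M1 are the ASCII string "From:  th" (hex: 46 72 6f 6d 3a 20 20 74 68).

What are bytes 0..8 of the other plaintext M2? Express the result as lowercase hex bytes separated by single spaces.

47 83 e1 7f 34 a0 8a fe 78

First, C1 ⊕ C2 = (M1 ⊕ K) ⊕ (M2 ⊕ K) = M1 ⊕ M2, so the key drops out. Then M2 = (M1 ⊕ M2) ⊕ M1 over the first 9 bytes.
byte 0: (57 XOR 56) XOR 46 = 01 XOR 46 = 47
byte 1: (fc XOR 0d) XOR 72 = f1 XOR 72 = 83
byte 2: (a4 XOR 2a) XOR 6f = 8e XOR 6f = e1
byte 3: (5d XOR 4f) XOR 6d = 12 XOR 6d = 7f
byte 4: (8a XOR 84) XOR 3a = 0e XOR 3a = 34
byte 5: (de XOR 5e) XOR 20 = 80 XOR 20 = a0
byte 6: (89 XOR 23) XOR 20 = aa XOR 20 = 8a
byte 7: (59 XOR d3) XOR 74 = 8a XOR 74 = fe
byte 8: (1a XOR 0a) XOR 68 = 10 XOR 68 = 78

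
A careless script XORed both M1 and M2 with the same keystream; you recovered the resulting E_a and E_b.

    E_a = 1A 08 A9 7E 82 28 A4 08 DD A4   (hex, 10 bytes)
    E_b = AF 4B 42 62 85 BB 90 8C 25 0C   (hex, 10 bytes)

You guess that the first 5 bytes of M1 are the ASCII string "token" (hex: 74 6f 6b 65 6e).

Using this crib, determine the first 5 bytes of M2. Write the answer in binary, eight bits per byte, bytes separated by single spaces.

First, E_a ⊕ E_b = (M1 ⊕ K) ⊕ (M2 ⊕ K) = M1 ⊕ M2, so the key drops out. Then M2 = (M1 ⊕ M2) ⊕ M1 over the first 5 bytes.
byte 0: (1a ⊕ af) ⊕ 74 = b5 ⊕ 74 = c1
byte 1: (08 ⊕ 4b) ⊕ 6f = 43 ⊕ 6f = 2c
byte 2: (a9 ⊕ 42) ⊕ 6b = eb ⊕ 6b = 80
byte 3: (7e ⊕ 62) ⊕ 65 = 1c ⊕ 65 = 79
byte 4: (82 ⊕ 85) ⊕ 6e = 07 ⊕ 6e = 69

11000001 00101100 10000000 01111001 01101001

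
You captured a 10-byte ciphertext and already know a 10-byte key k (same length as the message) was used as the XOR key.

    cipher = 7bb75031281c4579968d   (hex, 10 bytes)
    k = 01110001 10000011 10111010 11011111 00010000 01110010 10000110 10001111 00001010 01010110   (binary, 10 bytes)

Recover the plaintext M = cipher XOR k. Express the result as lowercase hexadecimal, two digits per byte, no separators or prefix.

7b ^ 71 = 0a
b7 ^ 83 = 34
50 ^ ba = ea
31 ^ df = ee
28 ^ 10 = 38
1c ^ 72 = 6e
45 ^ 86 = c3
79 ^ 8f = f6
96 ^ 0a = 9c
8d ^ 56 = db

0a34eaee386ec3f69cdb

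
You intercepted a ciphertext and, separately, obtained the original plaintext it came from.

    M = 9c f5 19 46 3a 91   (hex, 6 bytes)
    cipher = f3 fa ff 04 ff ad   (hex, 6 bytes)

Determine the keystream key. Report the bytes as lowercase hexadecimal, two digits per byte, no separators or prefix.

Since cipher = M ⊕ key, XORing both sides with M gives key = M ⊕ cipher.
9c XOR f3 = 6f
f5 XOR fa = 0f
19 XOR ff = e6
46 XOR 04 = 42
3a XOR ff = c5
91 XOR ad = 3c

6f0fe642c53c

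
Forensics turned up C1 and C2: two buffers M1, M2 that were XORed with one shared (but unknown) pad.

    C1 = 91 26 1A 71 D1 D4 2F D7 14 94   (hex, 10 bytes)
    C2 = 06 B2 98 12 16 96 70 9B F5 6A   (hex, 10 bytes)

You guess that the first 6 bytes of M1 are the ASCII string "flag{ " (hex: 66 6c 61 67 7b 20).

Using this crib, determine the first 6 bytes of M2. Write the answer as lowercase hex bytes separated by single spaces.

First, C1 ⊕ C2 = (M1 ⊕ K) ⊕ (M2 ⊕ K) = M1 ⊕ M2, so the key drops out. Then M2 = (M1 ⊕ M2) ⊕ M1 over the first 6 bytes.
byte 0: (91 xor 06) xor 66 = 97 xor 66 = f1
byte 1: (26 xor b2) xor 6c = 94 xor 6c = f8
byte 2: (1a xor 98) xor 61 = 82 xor 61 = e3
byte 3: (71 xor 12) xor 67 = 63 xor 67 = 04
byte 4: (d1 xor 16) xor 7b = c7 xor 7b = bc
byte 5: (d4 xor 96) xor 20 = 42 xor 20 = 62

f1 f8 e3 04 bc 62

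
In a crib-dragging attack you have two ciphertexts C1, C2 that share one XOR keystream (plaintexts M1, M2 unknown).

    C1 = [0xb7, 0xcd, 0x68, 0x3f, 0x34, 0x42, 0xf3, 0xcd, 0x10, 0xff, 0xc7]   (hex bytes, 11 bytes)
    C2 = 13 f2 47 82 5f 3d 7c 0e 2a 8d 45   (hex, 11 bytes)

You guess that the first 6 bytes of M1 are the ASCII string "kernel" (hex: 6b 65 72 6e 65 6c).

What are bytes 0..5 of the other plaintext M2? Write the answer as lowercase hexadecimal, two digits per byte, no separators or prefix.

cf5a5dd30e13

First, C1 ⊕ C2 = (M1 ⊕ K) ⊕ (M2 ⊕ K) = M1 ⊕ M2, so the key drops out. Then M2 = (M1 ⊕ M2) ⊕ M1 over the first 6 bytes.
byte 0: (b7 ⊕ 13) ⊕ 6b = a4 ⊕ 6b = cf
byte 1: (cd ⊕ f2) ⊕ 65 = 3f ⊕ 65 = 5a
byte 2: (68 ⊕ 47) ⊕ 72 = 2f ⊕ 72 = 5d
byte 3: (3f ⊕ 82) ⊕ 6e = bd ⊕ 6e = d3
byte 4: (34 ⊕ 5f) ⊕ 65 = 6b ⊕ 65 = 0e
byte 5: (42 ⊕ 3d) ⊕ 6c = 7f ⊕ 6c = 13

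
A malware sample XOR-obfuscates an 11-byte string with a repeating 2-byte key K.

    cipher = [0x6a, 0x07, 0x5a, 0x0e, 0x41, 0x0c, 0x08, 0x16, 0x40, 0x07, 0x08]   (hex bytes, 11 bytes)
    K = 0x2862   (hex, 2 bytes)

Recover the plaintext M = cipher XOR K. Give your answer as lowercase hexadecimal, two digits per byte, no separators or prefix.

The 2-byte key repeats, so the effective keystream is 28 62 28 62 28 62 28 62 28 62 28.
byte 0: 106 XOR  40 =  66
byte 1:   7 XOR  98 = 101
byte 2:  90 XOR  40 = 114
byte 3:  14 XOR  98 = 108
byte 4:  65 XOR  40 = 105
byte 5:  12 XOR  98 = 110
byte 6:   8 XOR  40 =  32
byte 7:  22 XOR  98 = 116
byte 8:  64 XOR  40 = 104
byte 9:   7 XOR  98 = 101
byte 10:   8 XOR  40 =  32

4265726c696e2074686520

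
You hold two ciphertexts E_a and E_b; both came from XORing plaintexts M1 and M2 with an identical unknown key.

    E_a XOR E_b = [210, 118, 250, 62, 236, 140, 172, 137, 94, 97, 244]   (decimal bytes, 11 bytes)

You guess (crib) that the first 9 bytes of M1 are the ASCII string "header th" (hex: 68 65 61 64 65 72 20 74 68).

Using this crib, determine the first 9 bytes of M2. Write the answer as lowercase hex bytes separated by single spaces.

ba 13 9b 5a 89 fe 8c fd 36

Since E_a ⊕ E_b = M1 ⊕ M2, XORing with the guessed M1 bytes yields the corresponding M2 bytes: M2 = (E_a ⊕ E_b) ⊕ M1.
d2 ⊕ 68 = ba
76 ⊕ 65 = 13
fa ⊕ 61 = 9b
3e ⊕ 64 = 5a
ec ⊕ 65 = 89
8c ⊕ 72 = fe
ac ⊕ 20 = 8c
89 ⊕ 74 = fd
5e ⊕ 68 = 36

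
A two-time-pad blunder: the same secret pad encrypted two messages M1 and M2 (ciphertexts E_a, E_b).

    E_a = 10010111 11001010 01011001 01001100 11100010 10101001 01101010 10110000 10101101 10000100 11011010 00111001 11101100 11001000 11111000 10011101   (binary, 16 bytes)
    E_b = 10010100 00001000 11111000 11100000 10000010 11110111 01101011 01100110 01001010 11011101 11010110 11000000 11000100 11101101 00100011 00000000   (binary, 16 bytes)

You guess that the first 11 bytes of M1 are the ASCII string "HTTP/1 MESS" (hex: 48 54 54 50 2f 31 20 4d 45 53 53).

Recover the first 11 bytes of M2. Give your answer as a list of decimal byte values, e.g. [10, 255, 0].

First, E_a ⊕ E_b = (M1 ⊕ K) ⊕ (M2 ⊕ K) = M1 ⊕ M2, so the key drops out. Then M2 = (M1 ⊕ M2) ⊕ M1 over the first 11 bytes.
byte 0: (97 XOR 94) XOR 48 = 03 XOR 48 = 4b
byte 1: (ca XOR 08) XOR 54 = c2 XOR 54 = 96
byte 2: (59 XOR f8) XOR 54 = a1 XOR 54 = f5
byte 3: (4c XOR e0) XOR 50 = ac XOR 50 = fc
byte 4: (e2 XOR 82) XOR 2f = 60 XOR 2f = 4f
byte 5: (a9 XOR f7) XOR 31 = 5e XOR 31 = 6f
byte 6: (6a XOR 6b) XOR 20 = 01 XOR 20 = 21
byte 7: (b0 XOR 66) XOR 4d = d6 XOR 4d = 9b
byte 8: (ad XOR 4a) XOR 45 = e7 XOR 45 = a2
byte 9: (84 XOR dd) XOR 53 = 59 XOR 53 = 0a
byte 10: (da XOR d6) XOR 53 = 0c XOR 53 = 5f

[75, 150, 245, 252, 79, 111, 33, 155, 162, 10, 95]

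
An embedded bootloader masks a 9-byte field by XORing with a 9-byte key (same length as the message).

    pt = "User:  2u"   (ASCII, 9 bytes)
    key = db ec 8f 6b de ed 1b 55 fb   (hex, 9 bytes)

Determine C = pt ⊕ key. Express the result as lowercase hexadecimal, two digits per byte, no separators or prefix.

XOR is its own inverse, so applying the key byte-wise gives the result directly.
byte 0:  85 ^ 219 = 142
byte 1: 115 ^ 236 = 159
byte 2: 101 ^ 143 = 234
byte 3: 114 ^ 107 =  25
byte 4:  58 ^ 222 = 228
byte 5:  32 ^ 237 = 205
byte 6:  32 ^  27 =  59
byte 7:  50 ^  85 = 103
byte 8: 117 ^ 251 = 142

8e9fea19e4cd3b678e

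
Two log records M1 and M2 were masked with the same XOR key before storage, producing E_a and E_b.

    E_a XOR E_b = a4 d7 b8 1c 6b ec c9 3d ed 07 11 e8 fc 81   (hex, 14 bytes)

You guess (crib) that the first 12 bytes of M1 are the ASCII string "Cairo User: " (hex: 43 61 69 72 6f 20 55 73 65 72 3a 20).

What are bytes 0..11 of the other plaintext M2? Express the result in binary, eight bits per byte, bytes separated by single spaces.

11100111 10110110 11010001 01101110 00000100 11001100 10011100 01001110 10001000 01110101 00101011 11001000

Since E_a ⊕ E_b = M1 ⊕ M2, XORing with the guessed M1 bytes yields the corresponding M2 bytes: M2 = (E_a ⊕ E_b) ⊕ M1.
a4 ⊕ 43 = e7
d7 ⊕ 61 = b6
b8 ⊕ 69 = d1
1c ⊕ 72 = 6e
6b ⊕ 6f = 04
ec ⊕ 20 = cc
c9 ⊕ 55 = 9c
3d ⊕ 73 = 4e
ed ⊕ 65 = 88
07 ⊕ 72 = 75
11 ⊕ 3a = 2b
e8 ⊕ 20 = c8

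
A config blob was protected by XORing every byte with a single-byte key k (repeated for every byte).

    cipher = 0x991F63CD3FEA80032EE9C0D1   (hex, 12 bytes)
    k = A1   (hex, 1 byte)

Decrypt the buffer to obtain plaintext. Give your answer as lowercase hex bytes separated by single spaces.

The 1-byte key repeats, so the effective keystream is a1 a1 a1 a1 a1 a1 a1 a1 a1 a1 a1 a1.
byte 0: 99 XOR a1 = 38
byte 1: 1f XOR a1 = be
byte 2: 63 XOR a1 = c2
byte 3: cd XOR a1 = 6c
byte 4: 3f XOR a1 = 9e
byte 5: ea XOR a1 = 4b
byte 6: 80 XOR a1 = 21
byte 7: 03 XOR a1 = a2
byte 8: 2e XOR a1 = 8f
byte 9: e9 XOR a1 = 48
byte 10: c0 XOR a1 = 61
byte 11: d1 XOR a1 = 70

38 be c2 6c 9e 4b 21 a2 8f 48 61 70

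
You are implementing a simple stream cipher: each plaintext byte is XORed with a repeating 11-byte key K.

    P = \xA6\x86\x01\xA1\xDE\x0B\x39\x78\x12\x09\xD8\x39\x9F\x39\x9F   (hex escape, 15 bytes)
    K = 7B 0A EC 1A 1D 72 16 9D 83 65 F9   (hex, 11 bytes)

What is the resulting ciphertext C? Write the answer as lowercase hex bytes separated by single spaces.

The 11-byte key repeats, so the effective keystream is 7b 0a ec 1a 1d 72 16 9d 83 65 f9 7b 0a ec 1a.
byte 0: a6 ⊕ 7b = dd
byte 1: 86 ⊕ 0a = 8c
byte 2: 01 ⊕ ec = ed
byte 3: a1 ⊕ 1a = bb
byte 4: de ⊕ 1d = c3
byte 5: 0b ⊕ 72 = 79
byte 6: 39 ⊕ 16 = 2f
byte 7: 78 ⊕ 9d = e5
byte 8: 12 ⊕ 83 = 91
byte 9: 09 ⊕ 65 = 6c
byte 10: d8 ⊕ f9 = 21
byte 11: 39 ⊕ 7b = 42
byte 12: 9f ⊕ 0a = 95
byte 13: 39 ⊕ ec = d5
byte 14: 9f ⊕ 1a = 85

dd 8c ed bb c3 79 2f e5 91 6c 21 42 95 d5 85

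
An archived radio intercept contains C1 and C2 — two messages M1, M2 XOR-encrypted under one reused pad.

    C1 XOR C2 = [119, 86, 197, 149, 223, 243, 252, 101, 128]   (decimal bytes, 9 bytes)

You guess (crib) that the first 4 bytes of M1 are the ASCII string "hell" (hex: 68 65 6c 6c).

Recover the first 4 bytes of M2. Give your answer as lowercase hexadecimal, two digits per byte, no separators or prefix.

1f33a9f9

Since C1 ⊕ C2 = M1 ⊕ M2, XORing with the guessed M1 bytes yields the corresponding M2 bytes: M2 = (C1 ⊕ C2) ⊕ M1.
119 ^ 104 =  31
 86 ^ 101 =  51
197 ^ 108 = 169
149 ^ 108 = 249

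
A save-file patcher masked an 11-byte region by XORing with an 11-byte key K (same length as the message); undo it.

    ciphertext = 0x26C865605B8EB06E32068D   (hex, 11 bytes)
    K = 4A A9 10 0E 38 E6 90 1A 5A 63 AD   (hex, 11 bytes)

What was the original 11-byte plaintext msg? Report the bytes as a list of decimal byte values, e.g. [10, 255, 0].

26 XOR 4a = 6c
c8 XOR a9 = 61
65 XOR 10 = 75
60 XOR 0e = 6e
5b XOR 38 = 63
8e XOR e6 = 68
b0 XOR 90 = 20
6e XOR 1a = 74
32 XOR 5a = 68
06 XOR 63 = 65
8d XOR ad = 20

[108, 97, 117, 110, 99, 104, 32, 116, 104, 101, 32]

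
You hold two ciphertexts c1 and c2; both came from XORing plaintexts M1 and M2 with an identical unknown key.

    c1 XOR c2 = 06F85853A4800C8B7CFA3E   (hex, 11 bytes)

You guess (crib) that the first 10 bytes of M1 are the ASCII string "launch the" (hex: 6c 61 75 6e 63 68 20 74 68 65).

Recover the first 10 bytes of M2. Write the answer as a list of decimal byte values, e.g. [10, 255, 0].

[106, 153, 45, 61, 199, 232, 44, 255, 20, 159]

Since c1 ⊕ c2 = M1 ⊕ M2, XORing with the guessed M1 bytes yields the corresponding M2 bytes: M2 = (c1 ⊕ c2) ⊕ M1.
06 xor 6c = 6a
f8 xor 61 = 99
58 xor 75 = 2d
53 xor 6e = 3d
a4 xor 63 = c7
80 xor 68 = e8
0c xor 20 = 2c
8b xor 74 = ff
7c xor 68 = 14
fa xor 65 = 9f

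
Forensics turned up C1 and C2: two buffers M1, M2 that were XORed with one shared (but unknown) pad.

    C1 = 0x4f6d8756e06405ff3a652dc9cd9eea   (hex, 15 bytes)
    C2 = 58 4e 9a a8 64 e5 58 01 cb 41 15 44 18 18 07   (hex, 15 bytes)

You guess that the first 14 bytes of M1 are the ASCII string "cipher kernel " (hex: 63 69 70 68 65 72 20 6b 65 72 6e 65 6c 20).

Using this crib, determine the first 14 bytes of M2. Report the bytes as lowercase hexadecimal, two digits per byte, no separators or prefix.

First, C1 ⊕ C2 = (M1 ⊕ K) ⊕ (M2 ⊕ K) = M1 ⊕ M2, so the key drops out. Then M2 = (M1 ⊕ M2) ⊕ M1 over the first 14 bytes.
byte 0: (4f XOR 58) XOR 63 = 17 XOR 63 = 74
byte 1: (6d XOR 4e) XOR 69 = 23 XOR 69 = 4a
byte 2: (87 XOR 9a) XOR 70 = 1d XOR 70 = 6d
byte 3: (56 XOR a8) XOR 68 = fe XOR 68 = 96
byte 4: (e0 XOR 64) XOR 65 = 84 XOR 65 = e1
byte 5: (64 XOR e5) XOR 72 = 81 XOR 72 = f3
byte 6: (05 XOR 58) XOR 20 = 5d XOR 20 = 7d
byte 7: (ff XOR 01) XOR 6b = fe XOR 6b = 95
byte 8: (3a XOR cb) XOR 65 = f1 XOR 65 = 94
byte 9: (65 XOR 41) XOR 72 = 24 XOR 72 = 56
byte 10: (2d XOR 15) XOR 6e = 38 XOR 6e = 56
byte 11: (c9 XOR 44) XOR 65 = 8d XOR 65 = e8
byte 12: (cd XOR 18) XOR 6c = d5 XOR 6c = b9
byte 13: (9e XOR 18) XOR 20 = 86 XOR 20 = a6

744a6d96e1f37d95945656e8b9a6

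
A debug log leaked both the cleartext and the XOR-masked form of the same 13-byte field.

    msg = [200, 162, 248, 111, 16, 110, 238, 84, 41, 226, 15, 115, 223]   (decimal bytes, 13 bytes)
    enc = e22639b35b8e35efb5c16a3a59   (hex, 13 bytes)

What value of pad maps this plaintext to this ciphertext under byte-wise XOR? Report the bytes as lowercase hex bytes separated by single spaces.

Since enc = msg ⊕ pad, XORing both sides with msg gives pad = msg ⊕ enc.
byte 0: c8 ⊕ e2 = 2a
byte 1: a2 ⊕ 26 = 84
byte 2: f8 ⊕ 39 = c1
byte 3: 6f ⊕ b3 = dc
byte 4: 10 ⊕ 5b = 4b
byte 5: 6e ⊕ 8e = e0
byte 6: ee ⊕ 35 = db
byte 7: 54 ⊕ ef = bb
byte 8: 29 ⊕ b5 = 9c
byte 9: e2 ⊕ c1 = 23
byte 10: 0f ⊕ 6a = 65
byte 11: 73 ⊕ 3a = 49
byte 12: df ⊕ 59 = 86

2a 84 c1 dc 4b e0 db bb 9c 23 65 49 86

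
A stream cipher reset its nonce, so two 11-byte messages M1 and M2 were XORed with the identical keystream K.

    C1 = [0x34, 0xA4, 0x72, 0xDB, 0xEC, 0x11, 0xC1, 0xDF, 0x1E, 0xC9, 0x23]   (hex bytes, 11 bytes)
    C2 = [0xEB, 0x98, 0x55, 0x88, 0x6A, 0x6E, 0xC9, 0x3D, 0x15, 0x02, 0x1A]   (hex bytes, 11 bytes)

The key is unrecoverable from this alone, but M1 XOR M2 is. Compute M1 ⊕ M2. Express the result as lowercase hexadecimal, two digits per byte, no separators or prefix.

df3c2753867f08e20bcb39

C1 ⊕ C2 = (M1 ⊕ K) ⊕ (M2 ⊕ K) = M1 ⊕ M2 — the shared key cancels under XOR.
byte 0: 34 xor eb = df
byte 1: a4 xor 98 = 3c
byte 2: 72 xor 55 = 27
byte 3: db xor 88 = 53
byte 4: ec xor 6a = 86
byte 5: 11 xor 6e = 7f
byte 6: c1 xor c9 = 08
byte 7: df xor 3d = e2
byte 8: 1e xor 15 = 0b
byte 9: c9 xor 02 = cb
byte 10: 23 xor 1a = 39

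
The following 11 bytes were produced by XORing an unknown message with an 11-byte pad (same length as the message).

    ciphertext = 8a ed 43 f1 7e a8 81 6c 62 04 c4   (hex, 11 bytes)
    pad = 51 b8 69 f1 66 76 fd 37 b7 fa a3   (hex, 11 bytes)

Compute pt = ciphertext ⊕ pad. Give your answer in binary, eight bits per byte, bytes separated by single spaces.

138 ^  81 = 219
237 ^ 184 =  85
 67 ^ 105 =  42
241 ^ 241 =   0
126 ^ 102 =  24
168 ^ 118 = 222
129 ^ 253 = 124
108 ^  55 =  91
 98 ^ 183 = 213
  4 ^ 250 = 254
196 ^ 163 = 103

11011011 01010101 00101010 00000000 00011000 11011110 01111100 01011011 11010101 11111110 01100111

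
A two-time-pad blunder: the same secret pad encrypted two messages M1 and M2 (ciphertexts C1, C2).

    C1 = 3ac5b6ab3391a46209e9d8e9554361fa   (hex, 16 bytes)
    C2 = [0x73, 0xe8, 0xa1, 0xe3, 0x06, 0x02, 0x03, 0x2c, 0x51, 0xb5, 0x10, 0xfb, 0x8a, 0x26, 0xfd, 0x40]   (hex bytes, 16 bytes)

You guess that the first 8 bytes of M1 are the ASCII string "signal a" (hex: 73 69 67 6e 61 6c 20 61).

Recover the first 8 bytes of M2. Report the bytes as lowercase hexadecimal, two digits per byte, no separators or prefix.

3a44702654ff872f

First, C1 ⊕ C2 = (M1 ⊕ K) ⊕ (M2 ⊕ K) = M1 ⊕ M2, so the key drops out. Then M2 = (M1 ⊕ M2) ⊕ M1 over the first 8 bytes.
byte 0: (3a XOR 73) XOR 73 = 49 XOR 73 = 3a
byte 1: (c5 XOR e8) XOR 69 = 2d XOR 69 = 44
byte 2: (b6 XOR a1) XOR 67 = 17 XOR 67 = 70
byte 3: (ab XOR e3) XOR 6e = 48 XOR 6e = 26
byte 4: (33 XOR 06) XOR 61 = 35 XOR 61 = 54
byte 5: (91 XOR 02) XOR 6c = 93 XOR 6c = ff
byte 6: (a4 XOR 03) XOR 20 = a7 XOR 20 = 87
byte 7: (62 XOR 2c) XOR 61 = 4e XOR 61 = 2f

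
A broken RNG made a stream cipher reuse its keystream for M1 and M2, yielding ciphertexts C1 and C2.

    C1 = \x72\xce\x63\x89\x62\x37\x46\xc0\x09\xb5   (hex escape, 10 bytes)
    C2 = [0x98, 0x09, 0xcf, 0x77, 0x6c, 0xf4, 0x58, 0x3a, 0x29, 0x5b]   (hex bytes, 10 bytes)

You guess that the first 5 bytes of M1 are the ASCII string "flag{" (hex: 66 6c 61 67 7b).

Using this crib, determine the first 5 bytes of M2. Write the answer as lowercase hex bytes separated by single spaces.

8c ab cd 99 75

First, C1 ⊕ C2 = (M1 ⊕ K) ⊕ (M2 ⊕ K) = M1 ⊕ M2, so the key drops out. Then M2 = (M1 ⊕ M2) ⊕ M1 over the first 5 bytes.
byte 0: (72 ⊕ 98) ⊕ 66 = ea ⊕ 66 = 8c
byte 1: (ce ⊕ 09) ⊕ 6c = c7 ⊕ 6c = ab
byte 2: (63 ⊕ cf) ⊕ 61 = ac ⊕ 61 = cd
byte 3: (89 ⊕ 77) ⊕ 67 = fe ⊕ 67 = 99
byte 4: (62 ⊕ 6c) ⊕ 7b = 0e ⊕ 7b = 75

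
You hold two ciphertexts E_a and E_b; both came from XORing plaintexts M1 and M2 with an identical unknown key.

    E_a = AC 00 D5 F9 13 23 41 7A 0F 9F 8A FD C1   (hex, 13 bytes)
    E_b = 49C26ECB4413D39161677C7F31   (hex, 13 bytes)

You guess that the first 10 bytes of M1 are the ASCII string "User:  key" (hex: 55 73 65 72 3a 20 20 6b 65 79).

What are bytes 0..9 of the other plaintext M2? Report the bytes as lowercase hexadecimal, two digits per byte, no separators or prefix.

b0b1de406d10b2800b81

First, E_a ⊕ E_b = (M1 ⊕ K) ⊕ (M2 ⊕ K) = M1 ⊕ M2, so the key drops out. Then M2 = (M1 ⊕ M2) ⊕ M1 over the first 10 bytes.
byte 0: (ac xor 49) xor 55 = e5 xor 55 = b0
byte 1: (00 xor c2) xor 73 = c2 xor 73 = b1
byte 2: (d5 xor 6e) xor 65 = bb xor 65 = de
byte 3: (f9 xor cb) xor 72 = 32 xor 72 = 40
byte 4: (13 xor 44) xor 3a = 57 xor 3a = 6d
byte 5: (23 xor 13) xor 20 = 30 xor 20 = 10
byte 6: (41 xor d3) xor 20 = 92 xor 20 = b2
byte 7: (7a xor 91) xor 6b = eb xor 6b = 80
byte 8: (0f xor 61) xor 65 = 6e xor 65 = 0b
byte 9: (9f xor 67) xor 79 = f8 xor 79 = 81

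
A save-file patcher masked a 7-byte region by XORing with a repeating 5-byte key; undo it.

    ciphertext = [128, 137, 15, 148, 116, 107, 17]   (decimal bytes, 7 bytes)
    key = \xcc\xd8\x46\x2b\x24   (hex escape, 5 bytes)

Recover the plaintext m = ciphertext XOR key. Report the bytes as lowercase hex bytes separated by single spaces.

4c 51 49 bf 50 a7 c9

The 5-byte key repeats, so the effective keystream is cc d8 46 2b 24 cc d8.
byte 0: 80 ^ cc = 4c
byte 1: 89 ^ d8 = 51
byte 2: 0f ^ 46 = 49
byte 3: 94 ^ 2b = bf
byte 4: 74 ^ 24 = 50
byte 5: 6b ^ cc = a7
byte 6: 11 ^ d8 = c9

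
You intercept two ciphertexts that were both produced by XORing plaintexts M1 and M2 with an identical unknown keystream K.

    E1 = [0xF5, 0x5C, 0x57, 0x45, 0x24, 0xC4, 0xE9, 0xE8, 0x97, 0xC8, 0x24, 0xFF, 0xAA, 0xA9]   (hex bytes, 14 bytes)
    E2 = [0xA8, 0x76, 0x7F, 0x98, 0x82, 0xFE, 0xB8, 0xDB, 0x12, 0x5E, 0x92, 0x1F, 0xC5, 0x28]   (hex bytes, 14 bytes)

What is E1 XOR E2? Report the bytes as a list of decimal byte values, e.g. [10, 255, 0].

[93, 42, 40, 221, 166, 58, 81, 51, 133, 150, 182, 224, 111, 129]

E1 ⊕ E2 = (M1 ⊕ K) ⊕ (M2 ⊕ K) = M1 ⊕ M2 — the shared key cancels under XOR.
f5 xor a8 = 5d
5c xor 76 = 2a
57 xor 7f = 28
45 xor 98 = dd
24 xor 82 = a6
c4 xor fe = 3a
e9 xor b8 = 51
e8 xor db = 33
97 xor 12 = 85
c8 xor 5e = 96
24 xor 92 = b6
ff xor 1f = e0
aa xor c5 = 6f
a9 xor 28 = 81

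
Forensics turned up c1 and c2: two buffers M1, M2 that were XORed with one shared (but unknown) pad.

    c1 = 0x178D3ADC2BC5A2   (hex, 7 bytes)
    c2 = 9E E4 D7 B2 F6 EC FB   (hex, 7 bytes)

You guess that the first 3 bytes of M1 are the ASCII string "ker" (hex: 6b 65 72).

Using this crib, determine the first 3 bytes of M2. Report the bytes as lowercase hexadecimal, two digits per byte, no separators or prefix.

e20c9f

First, c1 ⊕ c2 = (M1 ⊕ K) ⊕ (M2 ⊕ K) = M1 ⊕ M2, so the key drops out. Then M2 = (M1 ⊕ M2) ⊕ M1 over the first 3 bytes.
byte 0: (17 xor 9e) xor 6b = 89 xor 6b = e2
byte 1: (8d xor e4) xor 65 = 69 xor 65 = 0c
byte 2: (3a xor d7) xor 72 = ed xor 72 = 9f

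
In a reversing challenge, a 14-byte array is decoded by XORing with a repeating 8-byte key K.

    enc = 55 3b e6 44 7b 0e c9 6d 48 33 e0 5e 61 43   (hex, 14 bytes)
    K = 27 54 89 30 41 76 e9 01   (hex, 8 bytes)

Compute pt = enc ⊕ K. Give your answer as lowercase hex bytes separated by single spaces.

The 8-byte key repeats, so the effective keystream is 27 54 89 30 41 76 e9 01 27 54 89 30 41 76.
byte 0: 55 ⊕ 27 = 72
byte 1: 3b ⊕ 54 = 6f
byte 2: e6 ⊕ 89 = 6f
byte 3: 44 ⊕ 30 = 74
byte 4: 7b ⊕ 41 = 3a
byte 5: 0e ⊕ 76 = 78
byte 6: c9 ⊕ e9 = 20
byte 7: 6d ⊕ 01 = 6c
byte 8: 48 ⊕ 27 = 6f
byte 9: 33 ⊕ 54 = 67
byte 10: e0 ⊕ 89 = 69
byte 11: 5e ⊕ 30 = 6e
byte 12: 61 ⊕ 41 = 20
byte 13: 43 ⊕ 76 = 35

72 6f 6f 74 3a 78 20 6c 6f 67 69 6e 20 35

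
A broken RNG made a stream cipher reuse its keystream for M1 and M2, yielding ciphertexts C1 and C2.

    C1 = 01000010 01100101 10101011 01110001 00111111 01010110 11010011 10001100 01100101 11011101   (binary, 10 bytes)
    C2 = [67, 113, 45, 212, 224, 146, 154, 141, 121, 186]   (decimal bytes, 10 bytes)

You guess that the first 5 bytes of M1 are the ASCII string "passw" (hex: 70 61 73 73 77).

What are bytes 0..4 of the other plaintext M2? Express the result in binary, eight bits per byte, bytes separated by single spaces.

01110001 01110101 11110101 11010110 10101000

First, C1 ⊕ C2 = (M1 ⊕ K) ⊕ (M2 ⊕ K) = M1 ⊕ M2, so the key drops out. Then M2 = (M1 ⊕ M2) ⊕ M1 over the first 5 bytes.
byte 0: (42 XOR 43) XOR 70 = 01 XOR 70 = 71
byte 1: (65 XOR 71) XOR 61 = 14 XOR 61 = 75
byte 2: (ab XOR 2d) XOR 73 = 86 XOR 73 = f5
byte 3: (71 XOR d4) XOR 73 = a5 XOR 73 = d6
byte 4: (3f XOR e0) XOR 77 = df XOR 77 = a8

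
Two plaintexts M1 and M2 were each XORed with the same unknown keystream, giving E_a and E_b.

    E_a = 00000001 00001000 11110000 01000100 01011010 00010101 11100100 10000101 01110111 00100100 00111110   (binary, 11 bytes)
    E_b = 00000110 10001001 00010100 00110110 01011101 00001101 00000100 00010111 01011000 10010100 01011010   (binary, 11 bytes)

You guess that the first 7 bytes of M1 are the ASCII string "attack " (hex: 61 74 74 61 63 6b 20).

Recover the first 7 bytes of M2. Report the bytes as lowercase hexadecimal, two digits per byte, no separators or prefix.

First, E_a ⊕ E_b = (M1 ⊕ K) ⊕ (M2 ⊕ K) = M1 ⊕ M2, so the key drops out. Then M2 = (M1 ⊕ M2) ⊕ M1 over the first 7 bytes.
byte 0: (01 xor 06) xor 61 = 07 xor 61 = 66
byte 1: (08 xor 89) xor 74 = 81 xor 74 = f5
byte 2: (f0 xor 14) xor 74 = e4 xor 74 = 90
byte 3: (44 xor 36) xor 61 = 72 xor 61 = 13
byte 4: (5a xor 5d) xor 63 = 07 xor 63 = 64
byte 5: (15 xor 0d) xor 6b = 18 xor 6b = 73
byte 6: (e4 xor 04) xor 20 = e0 xor 20 = c0

66f590136473c0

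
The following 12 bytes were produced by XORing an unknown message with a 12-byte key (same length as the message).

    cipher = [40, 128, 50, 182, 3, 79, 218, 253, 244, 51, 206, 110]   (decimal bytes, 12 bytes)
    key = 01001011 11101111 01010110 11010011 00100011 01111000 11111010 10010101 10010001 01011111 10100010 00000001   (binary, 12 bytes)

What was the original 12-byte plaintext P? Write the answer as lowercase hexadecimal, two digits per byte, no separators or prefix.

XOR is its own inverse, so applying the key byte-wise gives the result directly.
 40 ⊕  75 =  99
128 ⊕ 239 = 111
 50 ⊕  86 = 100
182 ⊕ 211 = 101
  3 ⊕  35 =  32
 79 ⊕ 120 =  55
218 ⊕ 250 =  32
253 ⊕ 149 = 104
244 ⊕ 145 = 101
 51 ⊕  95 = 108
206 ⊕ 162 = 108
110 ⊕   1 = 111

636f646520372068656c6c6f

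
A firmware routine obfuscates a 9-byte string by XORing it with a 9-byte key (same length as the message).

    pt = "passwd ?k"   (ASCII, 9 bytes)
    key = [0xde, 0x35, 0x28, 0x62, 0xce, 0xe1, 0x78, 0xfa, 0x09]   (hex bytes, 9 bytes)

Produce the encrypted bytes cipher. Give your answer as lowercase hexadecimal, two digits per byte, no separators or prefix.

byte 0: 01110000 XOR 11011110 = 10101110
byte 1: 01100001 XOR 00110101 = 01010100
byte 2: 01110011 XOR 00101000 = 01011011
byte 3: 01110011 XOR 01100010 = 00010001
byte 4: 01110111 XOR 11001110 = 10111001
byte 5: 01100100 XOR 11100001 = 10000101
byte 6: 00100000 XOR 01111000 = 01011000
byte 7: 00111111 XOR 11111010 = 11000101
byte 8: 01101011 XOR 00001001 = 01100010

ae545b11b98558c562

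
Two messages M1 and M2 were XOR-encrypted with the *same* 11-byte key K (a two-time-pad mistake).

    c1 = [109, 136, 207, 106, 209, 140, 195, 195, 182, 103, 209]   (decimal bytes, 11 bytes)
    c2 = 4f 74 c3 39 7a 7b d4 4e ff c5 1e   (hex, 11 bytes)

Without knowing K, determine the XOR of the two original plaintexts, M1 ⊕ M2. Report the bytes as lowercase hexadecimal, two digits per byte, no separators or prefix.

22fc0c53abf7178d49a2cf

c1 ⊕ c2 = (M1 ⊕ K) ⊕ (M2 ⊕ K) = M1 ⊕ M2 — the shared key cancels under XOR.
01101101 XOR 01001111 = 00100010
10001000 XOR 01110100 = 11111100
11001111 XOR 11000011 = 00001100
01101010 XOR 00111001 = 01010011
11010001 XOR 01111010 = 10101011
10001100 XOR 01111011 = 11110111
11000011 XOR 11010100 = 00010111
11000011 XOR 01001110 = 10001101
10110110 XOR 11111111 = 01001001
01100111 XOR 11000101 = 10100010
11010001 XOR 00011110 = 11001111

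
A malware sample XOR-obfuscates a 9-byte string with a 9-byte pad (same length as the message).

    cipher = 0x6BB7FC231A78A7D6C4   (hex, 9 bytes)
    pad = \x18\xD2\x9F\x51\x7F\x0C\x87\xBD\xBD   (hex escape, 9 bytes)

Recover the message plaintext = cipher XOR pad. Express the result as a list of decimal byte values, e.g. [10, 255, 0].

XOR is its own inverse, so applying the key byte-wise gives the result directly.
6b xor 18 = 73
b7 xor d2 = 65
fc xor 9f = 63
23 xor 51 = 72
1a xor 7f = 65
78 xor 0c = 74
a7 xor 87 = 20
d6 xor bd = 6b
c4 xor bd = 79

[115, 101, 99, 114, 101, 116, 32, 107, 121]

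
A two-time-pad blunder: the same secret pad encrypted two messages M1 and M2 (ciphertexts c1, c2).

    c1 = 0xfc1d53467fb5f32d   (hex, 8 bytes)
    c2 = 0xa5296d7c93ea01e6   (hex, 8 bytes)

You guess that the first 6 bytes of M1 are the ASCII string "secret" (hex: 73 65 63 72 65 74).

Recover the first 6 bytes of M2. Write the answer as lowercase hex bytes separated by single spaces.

First, c1 ⊕ c2 = (M1 ⊕ K) ⊕ (M2 ⊕ K) = M1 ⊕ M2, so the key drops out. Then M2 = (M1 ⊕ M2) ⊕ M1 over the first 6 bytes.
byte 0: (fc xor a5) xor 73 = 59 xor 73 = 2a
byte 1: (1d xor 29) xor 65 = 34 xor 65 = 51
byte 2: (53 xor 6d) xor 63 = 3e xor 63 = 5d
byte 3: (46 xor 7c) xor 72 = 3a xor 72 = 48
byte 4: (7f xor 93) xor 65 = ec xor 65 = 89
byte 5: (b5 xor ea) xor 74 = 5f xor 74 = 2b

2a 51 5d 48 89 2b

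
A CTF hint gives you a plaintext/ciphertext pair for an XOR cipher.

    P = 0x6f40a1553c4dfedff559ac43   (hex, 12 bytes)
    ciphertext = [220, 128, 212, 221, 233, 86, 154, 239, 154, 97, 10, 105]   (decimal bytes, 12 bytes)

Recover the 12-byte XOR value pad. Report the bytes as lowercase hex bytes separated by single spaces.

b3 c0 75 88 d5 1b 64 30 6f 38 a6 2a

Since ciphertext = P ⊕ pad, XORing both sides with P gives pad = P ⊕ ciphertext.
6f XOR dc = b3
40 XOR 80 = c0
a1 XOR d4 = 75
55 XOR dd = 88
3c XOR e9 = d5
4d XOR 56 = 1b
fe XOR 9a = 64
df XOR ef = 30
f5 XOR 9a = 6f
59 XOR 61 = 38
ac XOR 0a = a6
43 XOR 69 = 2a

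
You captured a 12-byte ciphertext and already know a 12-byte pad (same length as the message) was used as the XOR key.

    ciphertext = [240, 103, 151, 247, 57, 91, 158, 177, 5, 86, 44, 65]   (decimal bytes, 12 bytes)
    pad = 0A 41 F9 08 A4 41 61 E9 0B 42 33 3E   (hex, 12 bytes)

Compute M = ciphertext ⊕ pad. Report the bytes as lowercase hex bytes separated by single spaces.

fa 26 6e ff 9d 1a ff 58 0e 14 1f 7f

XOR is its own inverse, so applying the key byte-wise gives the result directly.
240 ^  10 = 250
103 ^  65 =  38
151 ^ 249 = 110
247 ^   8 = 255
 57 ^ 164 = 157
 91 ^  65 =  26
158 ^  97 = 255
177 ^ 233 =  88
  5 ^  11 =  14
 86 ^  66 =  20
 44 ^  51 =  31
 65 ^  62 = 127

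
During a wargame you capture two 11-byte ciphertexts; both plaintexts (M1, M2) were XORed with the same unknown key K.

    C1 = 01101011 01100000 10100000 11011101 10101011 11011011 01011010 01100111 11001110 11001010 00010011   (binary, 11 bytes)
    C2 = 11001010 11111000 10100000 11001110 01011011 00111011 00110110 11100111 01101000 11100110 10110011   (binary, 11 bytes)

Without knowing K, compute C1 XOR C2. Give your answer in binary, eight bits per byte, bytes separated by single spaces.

10100001 10011000 00000000 00010011 11110000 11100000 01101100 10000000 10100110 00101100 10100000

C1 ⊕ C2 = (M1 ⊕ K) ⊕ (M2 ⊕ K) = M1 ⊕ M2 — the shared key cancels under XOR.
6b ⊕ ca = a1
60 ⊕ f8 = 98
a0 ⊕ a0 = 00
dd ⊕ ce = 13
ab ⊕ 5b = f0
db ⊕ 3b = e0
5a ⊕ 36 = 6c
67 ⊕ e7 = 80
ce ⊕ 68 = a6
ca ⊕ e6 = 2c
13 ⊕ b3 = a0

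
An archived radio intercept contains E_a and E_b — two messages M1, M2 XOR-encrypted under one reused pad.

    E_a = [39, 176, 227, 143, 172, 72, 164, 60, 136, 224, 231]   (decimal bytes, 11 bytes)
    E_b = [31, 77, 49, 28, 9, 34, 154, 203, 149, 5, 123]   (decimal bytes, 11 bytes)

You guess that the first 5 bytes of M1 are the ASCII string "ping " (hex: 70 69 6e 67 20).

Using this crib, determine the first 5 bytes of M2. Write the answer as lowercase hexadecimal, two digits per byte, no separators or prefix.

First, E_a ⊕ E_b = (M1 ⊕ K) ⊕ (M2 ⊕ K) = M1 ⊕ M2, so the key drops out. Then M2 = (M1 ⊕ M2) ⊕ M1 over the first 5 bytes.
byte 0: (27 ^ 1f) ^ 70 = 38 ^ 70 = 48
byte 1: (b0 ^ 4d) ^ 69 = fd ^ 69 = 94
byte 2: (e3 ^ 31) ^ 6e = d2 ^ 6e = bc
byte 3: (8f ^ 1c) ^ 67 = 93 ^ 67 = f4
byte 4: (ac ^ 09) ^ 20 = a5 ^ 20 = 85

4894bcf485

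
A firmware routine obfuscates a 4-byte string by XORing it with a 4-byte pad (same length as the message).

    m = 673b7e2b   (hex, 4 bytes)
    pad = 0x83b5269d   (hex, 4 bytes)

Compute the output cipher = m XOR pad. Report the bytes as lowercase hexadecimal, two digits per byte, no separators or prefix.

byte 0: 67 xor 83 = e4
byte 1: 3b xor b5 = 8e
byte 2: 7e xor 26 = 58
byte 3: 2b xor 9d = b6

e48e58b6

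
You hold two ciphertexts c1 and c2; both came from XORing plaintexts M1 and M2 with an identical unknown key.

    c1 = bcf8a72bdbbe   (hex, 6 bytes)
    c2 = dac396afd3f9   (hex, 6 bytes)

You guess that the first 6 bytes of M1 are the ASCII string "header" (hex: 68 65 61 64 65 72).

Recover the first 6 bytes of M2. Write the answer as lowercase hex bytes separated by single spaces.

0e 5e 50 e0 6d 35

First, c1 ⊕ c2 = (M1 ⊕ K) ⊕ (M2 ⊕ K) = M1 ⊕ M2, so the key drops out. Then M2 = (M1 ⊕ M2) ⊕ M1 over the first 6 bytes.
byte 0: (bc XOR da) XOR 68 = 66 XOR 68 = 0e
byte 1: (f8 XOR c3) XOR 65 = 3b XOR 65 = 5e
byte 2: (a7 XOR 96) XOR 61 = 31 XOR 61 = 50
byte 3: (2b XOR af) XOR 64 = 84 XOR 64 = e0
byte 4: (db XOR d3) XOR 65 = 08 XOR 65 = 6d
byte 5: (be XOR f9) XOR 72 = 47 XOR 72 = 35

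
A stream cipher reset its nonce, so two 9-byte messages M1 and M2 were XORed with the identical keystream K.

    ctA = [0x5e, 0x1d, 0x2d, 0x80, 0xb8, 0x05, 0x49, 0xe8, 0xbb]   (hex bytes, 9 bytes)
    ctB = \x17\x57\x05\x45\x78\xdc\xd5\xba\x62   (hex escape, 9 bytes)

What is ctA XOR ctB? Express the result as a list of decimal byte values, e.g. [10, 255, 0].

ctA ⊕ ctB = (M1 ⊕ K) ⊕ (M2 ⊕ K) = M1 ⊕ M2 — the shared key cancels under XOR.
5e ⊕ 17 = 49
1d ⊕ 57 = 4a
2d ⊕ 05 = 28
80 ⊕ 45 = c5
b8 ⊕ 78 = c0
05 ⊕ dc = d9
49 ⊕ d5 = 9c
e8 ⊕ ba = 52
bb ⊕ 62 = d9

[73, 74, 40, 197, 192, 217, 156, 82, 217]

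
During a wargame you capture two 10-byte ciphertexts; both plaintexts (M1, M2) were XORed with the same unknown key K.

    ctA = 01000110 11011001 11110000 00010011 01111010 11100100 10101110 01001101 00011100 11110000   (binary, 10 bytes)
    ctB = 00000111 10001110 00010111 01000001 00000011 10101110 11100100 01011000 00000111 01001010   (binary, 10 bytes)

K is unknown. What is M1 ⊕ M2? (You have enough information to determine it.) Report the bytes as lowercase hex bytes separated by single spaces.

41 57 e7 52 79 4a 4a 15 1b ba

ctA ⊕ ctB = (M1 ⊕ K) ⊕ (M2 ⊕ K) = M1 ⊕ M2 — the shared key cancels under XOR.
01000110 ⊕ 00000111 = 01000001
11011001 ⊕ 10001110 = 01010111
11110000 ⊕ 00010111 = 11100111
00010011 ⊕ 01000001 = 01010010
01111010 ⊕ 00000011 = 01111001
11100100 ⊕ 10101110 = 01001010
10101110 ⊕ 11100100 = 01001010
01001101 ⊕ 01011000 = 00010101
00011100 ⊕ 00000111 = 00011011
11110000 ⊕ 01001010 = 10111010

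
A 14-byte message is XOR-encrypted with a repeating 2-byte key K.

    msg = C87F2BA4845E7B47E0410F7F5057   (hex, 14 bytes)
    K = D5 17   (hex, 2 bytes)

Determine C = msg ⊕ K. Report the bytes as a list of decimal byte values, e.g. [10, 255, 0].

The 2-byte key repeats, so the effective keystream is d5 17 d5 17 d5 17 d5 17 d5 17 d5 17 d5 17.
byte 0: 11001000 xor 11010101 = 00011101
byte 1: 01111111 xor 00010111 = 01101000
byte 2: 00101011 xor 11010101 = 11111110
byte 3: 10100100 xor 00010111 = 10110011
byte 4: 10000100 xor 11010101 = 01010001
byte 5: 01011110 xor 00010111 = 01001001
byte 6: 01111011 xor 11010101 = 10101110
byte 7: 01000111 xor 00010111 = 01010000
byte 8: 11100000 xor 11010101 = 00110101
byte 9: 01000001 xor 00010111 = 01010110
byte 10: 00001111 xor 11010101 = 11011010
byte 11: 01111111 xor 00010111 = 01101000
byte 12: 01010000 xor 11010101 = 10000101
byte 13: 01010111 xor 00010111 = 01000000

[29, 104, 254, 179, 81, 73, 174, 80, 53, 86, 218, 104, 133, 64]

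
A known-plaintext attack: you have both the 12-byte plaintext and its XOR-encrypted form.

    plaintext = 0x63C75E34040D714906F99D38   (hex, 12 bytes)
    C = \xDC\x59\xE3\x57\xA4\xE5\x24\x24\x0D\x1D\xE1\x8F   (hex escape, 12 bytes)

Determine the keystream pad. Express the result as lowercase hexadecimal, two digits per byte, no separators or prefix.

Since C = plaintext ⊕ pad, XORing both sides with plaintext gives pad = plaintext ⊕ C.
byte 0: 01100011 xor 11011100 = 10111111
byte 1: 11000111 xor 01011001 = 10011110
byte 2: 01011110 xor 11100011 = 10111101
byte 3: 00110100 xor 01010111 = 01100011
byte 4: 00000100 xor 10100100 = 10100000
byte 5: 00001101 xor 11100101 = 11101000
byte 6: 01110001 xor 00100100 = 01010101
byte 7: 01001001 xor 00100100 = 01101101
byte 8: 00000110 xor 00001101 = 00001011
byte 9: 11111001 xor 00011101 = 11100100
byte 10: 10011101 xor 11100001 = 01111100
byte 11: 00111000 xor 10001111 = 10110111

bf9ebd63a0e8556d0be47cb7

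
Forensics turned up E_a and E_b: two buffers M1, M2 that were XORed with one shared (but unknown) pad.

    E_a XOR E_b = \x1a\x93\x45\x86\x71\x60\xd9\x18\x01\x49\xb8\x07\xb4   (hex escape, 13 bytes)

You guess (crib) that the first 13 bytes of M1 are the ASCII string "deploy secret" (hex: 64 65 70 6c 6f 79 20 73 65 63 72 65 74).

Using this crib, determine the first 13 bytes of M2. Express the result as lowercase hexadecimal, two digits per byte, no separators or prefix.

7ef635ea1e19f96b642aca62c0

Since E_a ⊕ E_b = M1 ⊕ M2, XORing with the guessed M1 bytes yields the corresponding M2 bytes: M2 = (E_a ⊕ E_b) ⊕ M1.
byte 0: 00011010 ⊕ 01100100 = 01111110
byte 1: 10010011 ⊕ 01100101 = 11110110
byte 2: 01000101 ⊕ 01110000 = 00110101
byte 3: 10000110 ⊕ 01101100 = 11101010
byte 4: 01110001 ⊕ 01101111 = 00011110
byte 5: 01100000 ⊕ 01111001 = 00011001
byte 6: 11011001 ⊕ 00100000 = 11111001
byte 7: 00011000 ⊕ 01110011 = 01101011
byte 8: 00000001 ⊕ 01100101 = 01100100
byte 9: 01001001 ⊕ 01100011 = 00101010
byte 10: 10111000 ⊕ 01110010 = 11001010
byte 11: 00000111 ⊕ 01100101 = 01100010
byte 12: 10110100 ⊕ 01110100 = 11000000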